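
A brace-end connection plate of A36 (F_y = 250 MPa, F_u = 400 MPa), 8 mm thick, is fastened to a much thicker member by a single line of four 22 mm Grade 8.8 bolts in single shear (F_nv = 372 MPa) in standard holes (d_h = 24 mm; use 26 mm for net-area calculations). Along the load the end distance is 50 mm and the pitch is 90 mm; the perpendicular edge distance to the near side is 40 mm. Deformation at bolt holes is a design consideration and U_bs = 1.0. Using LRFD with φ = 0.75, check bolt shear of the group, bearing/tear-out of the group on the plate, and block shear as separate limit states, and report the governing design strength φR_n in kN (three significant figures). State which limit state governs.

Bolt shear: A_b = π·22²/4 = 380.1 mm²; R_n = 372 × 380.1 × 4 × 1 / 1000 = 565.6 kN → 0.75 × 565.6 = 424 kN.
Bearing: edge l_c = 38, r_n = 145.9 kN; interior l_c = 66, r_n = 169 kN; R_n = 145.9 + 3·169 = 652.8 kN → 490 kN.
Block shear: A_gv = 2560, A_nv = 1832, A_nt = 216 mm²; R_n = min(0.6F_uA_nv, 0.6F_yA_gv) + U_bs·F_u·A_nt = 470.4 kN → 353 kN.
Block shear governs: 353 kN.

353 kN (block shear governs)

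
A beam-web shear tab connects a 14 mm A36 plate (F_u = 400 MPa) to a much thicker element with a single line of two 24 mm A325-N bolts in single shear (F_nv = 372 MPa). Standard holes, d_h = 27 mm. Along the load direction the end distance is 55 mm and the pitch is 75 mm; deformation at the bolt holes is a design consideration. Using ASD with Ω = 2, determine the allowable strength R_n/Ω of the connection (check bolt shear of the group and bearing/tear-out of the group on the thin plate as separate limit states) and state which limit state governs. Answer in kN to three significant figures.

168 kN (bolt shear governs)

Bolt shear: A_b = π·24²/4 = 452.4 mm²; R_n = 372 × 452.4 × 2 × 1 / 1000 = 336.6 kN → 336.6 / 2 = 168 kN.
Bearing (1.2 l_c t F_u ≤ 2.4 d t F_u): upper limit = 2.4·24·14·400 / 1000 = 322.6 kN.
  Edge l_c = 55 − 27/2 = 41.5 → r_n = 278.9 kN; interior l_c = 75 − 27 = 48 → r_n = 322.6 kN.
  R_n,bearing = 1·278.9 + 1·322.6 = 601.4 kN → 601.4 / 2 = 301 kN.
Bolt shear governs: 168 kN.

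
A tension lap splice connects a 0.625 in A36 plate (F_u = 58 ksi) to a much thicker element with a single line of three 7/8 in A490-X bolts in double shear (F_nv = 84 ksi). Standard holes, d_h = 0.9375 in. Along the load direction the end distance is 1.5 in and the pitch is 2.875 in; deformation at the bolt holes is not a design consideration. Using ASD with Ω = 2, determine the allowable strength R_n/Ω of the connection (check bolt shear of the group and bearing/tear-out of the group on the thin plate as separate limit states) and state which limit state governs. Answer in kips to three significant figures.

123 kips (bearing governs)

Bolt shear: A_b = π·0.875²/4 = 0.6013 in²; R_n = 84 × 0.6013 × 3 × 2 = 303.1 kips → 303.1 / 2 = 152 kips.
Bearing (1.5 l_c t F_u ≤ 3.0 d t F_u): upper limit = 3.0·0.875·0.625·58 = 95.16 kips.
  Edge l_c = 1.5 − 0.9375/2 = 1.031 → r_n = 56.07 kips; interior l_c = 2.875 − 0.9375 = 1.938 → r_n = 95.16 kips.
  R_n,bearing = 1·56.07 + 2·95.16 = 246.4 kips → 246.4 / 2 = 123 kips.
Bearing governs: 123 kips.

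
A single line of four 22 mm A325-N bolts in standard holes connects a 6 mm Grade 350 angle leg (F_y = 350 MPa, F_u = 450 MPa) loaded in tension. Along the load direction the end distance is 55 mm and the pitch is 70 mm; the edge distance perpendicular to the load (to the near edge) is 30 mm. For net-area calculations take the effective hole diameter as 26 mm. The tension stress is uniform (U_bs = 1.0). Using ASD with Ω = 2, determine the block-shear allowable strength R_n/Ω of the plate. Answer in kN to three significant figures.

Shear plane L_v = 55 + 3·70 = 265 mm; A_gv = 265 × 6 = 1590 mm².
A_nv = (265 − 3.5·26) × 6 = 1044 mm².
A_nt = (30 − 0.5·26) × 6 = 102 mm².
0.6 F_u A_nv = 281.9 kN; 0.6 F_y A_gv = 333.9 kN → shear rupture governs the shear term.
R_n = 281.9 + 1.0 × 450 × 102 / 1000 = 327.8 kN.
Allowable strength R_n/Ω = 327.8 / 2 = 164 kN.

164 kN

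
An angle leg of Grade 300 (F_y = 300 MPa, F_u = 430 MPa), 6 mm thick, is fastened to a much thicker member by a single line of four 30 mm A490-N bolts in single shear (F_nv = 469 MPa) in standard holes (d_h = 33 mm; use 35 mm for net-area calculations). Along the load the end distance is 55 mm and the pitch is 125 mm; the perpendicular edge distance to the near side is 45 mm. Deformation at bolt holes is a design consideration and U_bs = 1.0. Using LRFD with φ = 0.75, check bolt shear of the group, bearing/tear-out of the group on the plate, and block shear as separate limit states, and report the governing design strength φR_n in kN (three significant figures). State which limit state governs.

402 kN (block shear governs)

Bolt shear: A_b = π·30²/4 = 706.9 mm²; R_n = 469 × 706.9 × 4 × 1 / 1000 = 1326 kN → 0.75 × 1326 = 995 kN.
Bearing: edge l_c = 38.5, r_n = 119.2 kN; interior l_c = 92, r_n = 185.8 kN; R_n = 119.2 + 3·185.8 = 676.5 kN → 507 kN.
Block shear: A_gv = 2580, A_nv = 1845, A_nt = 165 mm²; R_n = min(0.6F_uA_nv, 0.6F_yA_gv) + U_bs·F_u·A_nt = 535.4 kN → 402 kN.
Block shear governs: 402 kN.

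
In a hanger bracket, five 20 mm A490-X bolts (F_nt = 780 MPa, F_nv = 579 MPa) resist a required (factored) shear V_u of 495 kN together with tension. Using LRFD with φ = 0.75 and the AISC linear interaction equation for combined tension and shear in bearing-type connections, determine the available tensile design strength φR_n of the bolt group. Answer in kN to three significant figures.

A_b = π·20²/4 = 314.2 mm²; f_rv = 495 × 1000 / (5 × 314.2) = 315.1 MPa.
F'_nt = 1.3 F_nt − (F_nt / φF_nv) f_rv = 1.3·780 − (780/(0.75·579))·315.1 = 448 MPa, capped at F_nt → F'_nt = 448 MPa.
R_n = F'_nt · A_b · n = 448 × 314.2 × 5 / 1000 = 703.7 kN.
Design strength φR_n = 0.75 × 703.7 = 528 kN.

528 kN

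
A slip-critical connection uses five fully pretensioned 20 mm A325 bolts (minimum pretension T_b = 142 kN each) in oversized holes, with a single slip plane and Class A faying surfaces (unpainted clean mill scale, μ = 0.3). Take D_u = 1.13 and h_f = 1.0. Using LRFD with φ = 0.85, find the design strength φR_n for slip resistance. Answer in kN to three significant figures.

205 kN

R_n = μ · D_u · h_f · T_b · n_s · n_b = 0.3 × 1.13 × 1.0 × 142 × 1 × 5 = 240.7 kN.
Design strength φR_n = 0.85 × 240.7 = 205 kN.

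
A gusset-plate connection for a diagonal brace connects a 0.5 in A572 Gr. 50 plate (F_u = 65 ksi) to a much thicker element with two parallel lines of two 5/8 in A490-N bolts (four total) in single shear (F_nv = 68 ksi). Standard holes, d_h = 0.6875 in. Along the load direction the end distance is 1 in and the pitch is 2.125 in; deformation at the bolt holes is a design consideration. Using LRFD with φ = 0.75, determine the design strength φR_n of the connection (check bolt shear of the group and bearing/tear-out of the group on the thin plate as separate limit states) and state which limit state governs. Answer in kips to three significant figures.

62.6 kips (bolt shear governs)

Bolt shear: A_b = π·0.625²/4 = 0.3068 in²; R_n = 68 × 0.3068 × 4 × 1 = 83.45 kips → 0.75 × 83.45 = 62.6 kips.
Bearing (1.2 l_c t F_u ≤ 2.4 d t F_u): upper limit = 2.4·0.625·0.5·65 = 48.75 kips.
  Edge l_c = 1 − 0.6875/2 = 0.6562 → r_n = 25.59 kips; interior l_c = 2.125 − 0.6875 = 1.438 → r_n = 48.75 kips.
  R_n,bearing = 2·25.59 + 2·48.75 = 148.7 kips → 0.75 × 148.7 = 112 kips.
Bolt shear governs: 62.6 kips.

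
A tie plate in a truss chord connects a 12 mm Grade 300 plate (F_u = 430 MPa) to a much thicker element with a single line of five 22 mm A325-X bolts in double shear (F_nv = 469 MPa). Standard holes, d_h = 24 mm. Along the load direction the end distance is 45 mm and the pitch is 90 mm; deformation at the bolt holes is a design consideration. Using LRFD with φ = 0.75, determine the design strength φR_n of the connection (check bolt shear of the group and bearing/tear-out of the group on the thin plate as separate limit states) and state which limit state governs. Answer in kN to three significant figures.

971 kN (bearing governs)

Bolt shear: A_b = π·22²/4 = 380.1 mm²; R_n = 469 × 380.1 × 5 × 2 / 1000 = 1783 kN → 0.75 × 1783 = 1340 kN.
Bearing (1.2 l_c t F_u ≤ 2.4 d t F_u): upper limit = 2.4·22·12·430 / 1000 = 272.4 kN.
  Edge l_c = 45 − 24/2 = 33 → r_n = 204.3 kN; interior l_c = 90 − 24 = 66 → r_n = 272.4 kN.
  R_n,bearing = 1·204.3 + 4·272.4 = 1294 kN → 0.75 × 1294 = 971 kN.
Bearing governs: 971 kN.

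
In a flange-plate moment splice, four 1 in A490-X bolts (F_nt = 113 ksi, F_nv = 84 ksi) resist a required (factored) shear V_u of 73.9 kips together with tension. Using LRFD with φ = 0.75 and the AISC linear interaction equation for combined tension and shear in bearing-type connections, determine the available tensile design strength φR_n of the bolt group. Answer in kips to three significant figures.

247 kips

A_b = π·1²/4 = 0.7854 in²; f_rv = 73.9 / (4 × 0.7854) = 23.52 ksi.
F'_nt = 1.3 F_nt − (F_nt / φF_nv) f_rv = 1.3·113 − (113/(0.75·84))·23.52 = 104.7 ksi, capped at F_nt → F'_nt = 104.7 ksi.
R_n = F'_nt · A_b · n = 104.7 × 0.7854 × 4 = 328.9 kips.
Design strength φR_n = 0.75 × 328.9 = 247 kips.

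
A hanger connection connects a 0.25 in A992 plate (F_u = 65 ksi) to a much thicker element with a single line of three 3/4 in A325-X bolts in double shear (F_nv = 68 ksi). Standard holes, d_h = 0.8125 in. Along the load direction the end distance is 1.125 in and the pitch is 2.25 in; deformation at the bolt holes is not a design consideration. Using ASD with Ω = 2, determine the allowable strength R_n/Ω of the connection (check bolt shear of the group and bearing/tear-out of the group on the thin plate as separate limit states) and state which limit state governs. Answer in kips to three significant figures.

Bolt shear: A_b = π·0.75²/4 = 0.4418 in²; R_n = 68 × 0.4418 × 3 × 2 = 180.2 kips → 180.2 / 2 = 90.1 kips.
Bearing (1.5 l_c t F_u ≤ 3.0 d t F_u): upper limit = 3.0·0.75·0.25·65 = 36.56 kips.
  Edge l_c = 1.125 − 0.8125/2 = 0.7188 → r_n = 17.52 kips; interior l_c = 2.25 − 0.8125 = 1.438 → r_n = 35.04 kips.
  R_n,bearing = 1·17.52 + 2·35.04 = 87.6 kips → 87.6 / 2 = 43.8 kips.
Bearing governs: 43.8 kips.

43.8 kips (bearing governs)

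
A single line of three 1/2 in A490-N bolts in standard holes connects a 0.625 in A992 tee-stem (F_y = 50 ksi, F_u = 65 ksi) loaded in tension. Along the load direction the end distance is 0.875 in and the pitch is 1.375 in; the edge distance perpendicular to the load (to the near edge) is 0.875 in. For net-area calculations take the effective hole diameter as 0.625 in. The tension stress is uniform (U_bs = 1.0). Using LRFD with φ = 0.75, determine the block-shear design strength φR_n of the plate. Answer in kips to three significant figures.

54.8 kips

Shear plane L_v = 0.875 + 2·1.375 = 3.625 in; A_gv = 3.625 × 0.625 = 2.266 in².
A_nv = (3.625 − 2.5·0.625) × 0.625 = 1.289 in².
A_nt = (0.875 − 0.5·0.625) × 0.625 = 0.3516 in².
0.6 F_u A_nv = 50.27 kips; 0.6 F_y A_gv = 67.97 kips → shear rupture governs the shear term.
R_n = 50.27 + 1.0 × 65 × 0.3516 = 73.12 kips.
Design strength φR_n = 0.75 × 73.12 = 54.8 kips.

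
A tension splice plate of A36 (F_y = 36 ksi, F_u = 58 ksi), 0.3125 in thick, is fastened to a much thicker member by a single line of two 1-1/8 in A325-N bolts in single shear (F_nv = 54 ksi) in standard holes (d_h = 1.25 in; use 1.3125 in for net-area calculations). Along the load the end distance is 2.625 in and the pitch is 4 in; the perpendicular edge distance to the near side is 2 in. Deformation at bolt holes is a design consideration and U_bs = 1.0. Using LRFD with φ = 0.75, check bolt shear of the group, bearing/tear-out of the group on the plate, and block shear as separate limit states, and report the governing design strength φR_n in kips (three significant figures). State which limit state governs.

Bolt shear: A_b = π·1.125²/4 = 0.994 in²; R_n = 54 × 0.994 × 2 × 1 = 107.4 kips → 0.75 × 107.4 = 80.5 kips.
Bearing: edge l_c = 2, r_n = 43.5 kips; interior l_c = 2.75, r_n = 48.94 kips; R_n = 43.5 + 1·48.94 = 92.44 kips → 69.3 kips.
Block shear: A_gv = 2.07, A_nv = 1.455, A_nt = 0.4199 in²; R_n = min(0.6F_uA_nv, 0.6F_yA_gv) + U_bs·F_u·A_nt = 69.07 kips → 51.8 kips.
Block shear governs: 51.8 kips.

51.8 kips (block shear governs)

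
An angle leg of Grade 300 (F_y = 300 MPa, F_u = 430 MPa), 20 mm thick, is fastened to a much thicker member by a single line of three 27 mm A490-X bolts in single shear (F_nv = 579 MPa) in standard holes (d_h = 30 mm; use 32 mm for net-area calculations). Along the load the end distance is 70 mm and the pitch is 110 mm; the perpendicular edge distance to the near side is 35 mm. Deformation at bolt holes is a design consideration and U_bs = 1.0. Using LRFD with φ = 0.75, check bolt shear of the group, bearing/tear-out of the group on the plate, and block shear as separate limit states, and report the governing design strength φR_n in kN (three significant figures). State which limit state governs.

Bolt shear: A_b = π·27²/4 = 572.6 mm²; R_n = 579 × 572.6 × 3 × 1 / 1000 = 994.5 kN → 0.75 × 994.5 = 746 kN.
Bearing: edge l_c = 55, r_n = 557.3 kN; interior l_c = 80, r_n = 557.3 kN; R_n = 557.3 + 2·557.3 = 1672 kN → 1250 kN.
Block shear: A_gv = 5800, A_nv = 4200, A_nt = 380 mm²; R_n = min(0.6F_uA_nv, 0.6F_yA_gv) + U_bs·F_u·A_nt = 1207 kN → 906 kN.
Bolt shear governs: 746 kN.

746 kN (bolt shear governs)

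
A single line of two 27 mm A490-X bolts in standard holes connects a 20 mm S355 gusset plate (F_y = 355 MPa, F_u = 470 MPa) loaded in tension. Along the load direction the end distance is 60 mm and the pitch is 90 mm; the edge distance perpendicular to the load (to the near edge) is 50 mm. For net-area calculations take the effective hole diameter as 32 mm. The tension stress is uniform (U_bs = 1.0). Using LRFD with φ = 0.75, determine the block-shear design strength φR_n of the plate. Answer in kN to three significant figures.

Shear plane L_v = 60 + 1·90 = 150 mm; A_gv = 150 × 20 = 3000 mm².
A_nv = (150 − 1.5·32) × 20 = 2040 mm².
A_nt = (50 − 0.5·32) × 20 = 680 mm².
0.6 F_u A_nv = 575.3 kN; 0.6 F_y A_gv = 639 kN → shear rupture governs the shear term.
R_n = 575.3 + 1.0 × 470 × 680 / 1000 = 894.9 kN.
Design strength φR_n = 0.75 × 894.9 = 671 kN.

671 kN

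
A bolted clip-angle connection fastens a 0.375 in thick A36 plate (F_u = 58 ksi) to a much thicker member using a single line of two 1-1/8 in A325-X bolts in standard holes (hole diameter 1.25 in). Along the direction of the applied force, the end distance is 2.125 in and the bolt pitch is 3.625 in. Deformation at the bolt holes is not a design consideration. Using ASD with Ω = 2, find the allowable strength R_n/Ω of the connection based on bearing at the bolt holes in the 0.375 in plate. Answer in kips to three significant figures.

61.2 kips

Per bolt r_n = 1.5 l_c t F_u ≤ 3.0 d t F_u; upper limit = 3.0 × 1.125 × 0.375 × 58 = 73.41 kips.
Edge bolt: l_c = 2.125 − 1.25/2 = 1.5 in → 1.5 × 1.5 × 0.375 × 58 = 48.94 → r_n = 48.94 kips.
Interior bolts: l_c = 3.625 − 1.25 = 2.375 in → 1.5 × 2.375 × 0.375 × 58 = 77.48 → r_n = 73.41 kips.
R_n = 1 × 48.94 + 1 × 73.41 = 122.3 kips.
Allowable strength R_n/Ω = 122.3 / 2 = 61.2 kips.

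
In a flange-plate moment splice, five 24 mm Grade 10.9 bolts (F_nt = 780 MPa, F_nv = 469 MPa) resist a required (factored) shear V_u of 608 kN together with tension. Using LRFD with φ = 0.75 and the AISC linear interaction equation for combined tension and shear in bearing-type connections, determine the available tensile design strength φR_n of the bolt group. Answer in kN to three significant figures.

709 kN

A_b = π·24²/4 = 452.4 mm²; f_rv = 608 × 1000 / (5 × 452.4) = 268.8 MPa.
F'_nt = 1.3 F_nt − (F_nt / φF_nv) f_rv = 1.3·780 − (780/(0.75·469))·268.8 = 418 MPa, capped at F_nt → F'_nt = 418 MPa.
R_n = F'_nt · A_b · n = 418 × 452.4 × 5 / 1000 = 945.4 kN.
Design strength φR_n = 0.75 × 945.4 = 709 kN.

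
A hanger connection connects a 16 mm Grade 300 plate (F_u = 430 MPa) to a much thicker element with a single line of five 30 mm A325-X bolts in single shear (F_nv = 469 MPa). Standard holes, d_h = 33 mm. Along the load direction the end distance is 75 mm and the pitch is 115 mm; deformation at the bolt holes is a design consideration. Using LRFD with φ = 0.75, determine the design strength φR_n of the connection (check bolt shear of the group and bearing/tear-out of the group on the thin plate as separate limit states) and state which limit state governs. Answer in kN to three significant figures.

1240 kN (bolt shear governs)

Bolt shear: A_b = π·30²/4 = 706.9 mm²; R_n = 469 × 706.9 × 5 × 1 / 1000 = 1658 kN → 0.75 × 1658 = 1240 kN.
Bearing (1.2 l_c t F_u ≤ 2.4 d t F_u): upper limit = 2.4·30·16·430 / 1000 = 495.4 kN.
  Edge l_c = 75 − 33/2 = 58.5 → r_n = 483 kN; interior l_c = 115 − 33 = 82 → r_n = 495.4 kN.
  R_n,bearing = 1·483 + 4·495.4 = 2464 kN → 0.75 × 2464 = 1850 kN.
Bolt shear governs: 1240 kN.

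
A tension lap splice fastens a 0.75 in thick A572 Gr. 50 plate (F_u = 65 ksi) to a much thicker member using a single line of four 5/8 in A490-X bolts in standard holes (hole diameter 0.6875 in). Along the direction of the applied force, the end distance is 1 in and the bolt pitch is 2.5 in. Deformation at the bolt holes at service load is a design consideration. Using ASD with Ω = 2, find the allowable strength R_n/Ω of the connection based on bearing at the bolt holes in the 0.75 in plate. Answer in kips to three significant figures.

Per bolt r_n = 1.2 l_c t F_u ≤ 2.4 d t F_u; upper limit = 2.4 × 0.625 × 0.75 × 65 = 73.12 kips.
Edge bolt: l_c = 1 − 0.6875/2 = 0.6562 in → 1.2 × 0.6562 × 0.75 × 65 = 38.39 → r_n = 38.39 kips.
Interior bolts: l_c = 2.5 − 0.6875 = 1.812 in → 1.2 × 1.812 × 0.75 × 65 = 106 → r_n = 73.12 kips.
R_n = 1 × 38.39 + 3 × 73.12 = 257.8 kips.
Allowable strength R_n/Ω = 257.8 / 2 = 129 kips.

129 kips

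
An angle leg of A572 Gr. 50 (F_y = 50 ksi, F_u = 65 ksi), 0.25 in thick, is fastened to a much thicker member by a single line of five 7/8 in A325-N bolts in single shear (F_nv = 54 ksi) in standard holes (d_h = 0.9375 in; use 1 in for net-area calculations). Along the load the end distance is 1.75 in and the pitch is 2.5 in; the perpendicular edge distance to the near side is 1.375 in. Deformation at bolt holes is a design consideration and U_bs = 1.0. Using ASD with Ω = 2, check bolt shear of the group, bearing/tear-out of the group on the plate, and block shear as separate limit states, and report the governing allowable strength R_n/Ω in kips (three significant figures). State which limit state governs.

Bolt shear: A_b = π·0.875²/4 = 0.6013 in²; R_n = 54 × 0.6013 × 5 × 1 = 162.4 kips → 162.4 / 2 = 81.2 kips.
Bearing: edge l_c = 1.281, r_n = 24.98 kips; interior l_c = 1.562, r_n = 30.47 kips; R_n = 24.98 + 4·30.47 = 146.9 kips → 73.4 kips.
Block shear: A_gv = 2.938, A_nv = 1.812, A_nt = 0.2188 in²; R_n = min(0.6F_uA_nv, 0.6F_yA_gv) + U_bs·F_u·A_nt = 84.91 kips → 42.5 kips.
Block shear governs: 42.5 kips.

42.5 kips (block shear governs)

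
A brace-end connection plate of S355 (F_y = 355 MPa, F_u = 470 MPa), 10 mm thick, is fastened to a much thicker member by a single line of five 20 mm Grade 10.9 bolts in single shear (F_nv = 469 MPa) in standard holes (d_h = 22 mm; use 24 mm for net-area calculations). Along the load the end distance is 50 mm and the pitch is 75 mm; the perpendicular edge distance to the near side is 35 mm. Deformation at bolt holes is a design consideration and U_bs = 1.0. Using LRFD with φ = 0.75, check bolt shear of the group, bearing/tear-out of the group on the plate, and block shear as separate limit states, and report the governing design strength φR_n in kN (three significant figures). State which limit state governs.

Bolt shear: A_b = π·20²/4 = 314.2 mm²; R_n = 469 × 314.2 × 5 × 1 / 1000 = 736.7 kN → 0.75 × 736.7 = 553 kN.
Bearing: edge l_c = 39, r_n = 220 kN; interior l_c = 53, r_n = 225.6 kN; R_n = 220 + 4·225.6 = 1122 kN → 842 kN.
Block shear: A_gv = 3500, A_nv = 2420, A_nt = 230 mm²; R_n = min(0.6F_uA_nv, 0.6F_yA_gv) + U_bs·F_u·A_nt = 790.5 kN → 593 kN.
Bolt shear governs: 553 kN.

553 kN (bolt shear governs)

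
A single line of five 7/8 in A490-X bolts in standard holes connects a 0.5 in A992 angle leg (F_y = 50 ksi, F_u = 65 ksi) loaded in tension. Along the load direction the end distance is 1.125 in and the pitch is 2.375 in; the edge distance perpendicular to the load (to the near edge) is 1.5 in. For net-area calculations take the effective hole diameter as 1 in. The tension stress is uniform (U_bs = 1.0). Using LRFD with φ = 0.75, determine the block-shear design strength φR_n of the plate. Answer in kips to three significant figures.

114 kips

Shear plane L_v = 1.125 + 4·2.375 = 10.62 in; A_gv = 10.62 × 0.5 = 5.312 in².
A_nv = (10.62 − 4.5·1) × 0.5 = 3.062 in².
A_nt = (1.5 − 0.5·1) × 0.5 = 0.5 in².
0.6 F_u A_nv = 119.4 kips; 0.6 F_y A_gv = 159.4 kips → shear rupture governs the shear term.
R_n = 119.4 + 1.0 × 65 × 0.5 = 151.9 kips.
Design strength φR_n = 0.75 × 151.9 = 114 kips.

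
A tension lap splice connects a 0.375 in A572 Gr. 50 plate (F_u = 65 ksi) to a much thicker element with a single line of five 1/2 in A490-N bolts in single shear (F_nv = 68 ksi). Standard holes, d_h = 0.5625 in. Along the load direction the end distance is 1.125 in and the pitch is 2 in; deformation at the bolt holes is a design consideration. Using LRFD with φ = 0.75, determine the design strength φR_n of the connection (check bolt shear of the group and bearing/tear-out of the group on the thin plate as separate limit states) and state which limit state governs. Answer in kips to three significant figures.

50.1 kips (bolt shear governs)

Bolt shear: A_b = π·0.5²/4 = 0.1963 in²; R_n = 68 × 0.1963 × 5 × 1 = 66.76 kips → 0.75 × 66.76 = 50.1 kips.
Bearing (1.2 l_c t F_u ≤ 2.4 d t F_u): upper limit = 2.4·0.5·0.375·65 = 29.25 kips.
  Edge l_c = 1.125 − 0.5625/2 = 0.8438 → r_n = 24.68 kips; interior l_c = 2 − 0.5625 = 1.438 → r_n = 29.25 kips.
  R_n,bearing = 1·24.68 + 4·29.25 = 141.7 kips → 0.75 × 141.7 = 106 kips.
Bolt shear governs: 50.1 kips.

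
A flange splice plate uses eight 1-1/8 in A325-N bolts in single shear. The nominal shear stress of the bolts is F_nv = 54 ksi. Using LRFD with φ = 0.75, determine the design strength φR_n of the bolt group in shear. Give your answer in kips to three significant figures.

322 kips

A_b = π × 1.125² / 4 = 0.994 in².
R_n = F_nv · A_b · n · n_s = 54 × 0.994 × 8 × 1 = 429.4 kips.
Design strength φR_n = 0.75 × 429.4 = 322 kips.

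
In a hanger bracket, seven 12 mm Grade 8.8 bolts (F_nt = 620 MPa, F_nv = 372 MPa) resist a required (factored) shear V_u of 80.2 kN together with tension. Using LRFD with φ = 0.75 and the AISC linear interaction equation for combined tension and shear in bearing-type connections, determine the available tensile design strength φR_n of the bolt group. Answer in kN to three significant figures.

345 kN

A_b = π·12²/4 = 113.1 mm²; f_rv = 80.2 × 1000 / (7 × 113.1) = 101.3 MPa.
F'_nt = 1.3 F_nt − (F_nt / φF_nv) f_rv = 1.3·620 − (620/(0.75·372))·101.3 = 580.9 MPa, capped at F_nt → F'_nt = 580.9 MPa.
R_n = F'_nt · A_b · n = 580.9 × 113.1 × 7 / 1000 = 459.9 kN.
Design strength φR_n = 0.75 × 459.9 = 345 kN.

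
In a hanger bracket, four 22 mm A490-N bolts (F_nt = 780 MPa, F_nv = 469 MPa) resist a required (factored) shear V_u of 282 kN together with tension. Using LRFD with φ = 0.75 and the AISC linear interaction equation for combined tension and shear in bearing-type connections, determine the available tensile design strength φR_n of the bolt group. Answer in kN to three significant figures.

687 kN

A_b = π·22²/4 = 380.1 mm²; f_rv = 282 × 1000 / (4 × 380.1) = 185.5 MPa.
F'_nt = 1.3 F_nt − (F_nt / φF_nv) f_rv = 1.3·780 − (780/(0.75·469))·185.5 = 602.7 MPa, capped at F_nt → F'_nt = 602.7 MPa.
R_n = F'_nt · A_b · n = 602.7 × 380.1 × 4 / 1000 = 916.5 kN.
Design strength φR_n = 0.75 × 916.5 = 687 kN.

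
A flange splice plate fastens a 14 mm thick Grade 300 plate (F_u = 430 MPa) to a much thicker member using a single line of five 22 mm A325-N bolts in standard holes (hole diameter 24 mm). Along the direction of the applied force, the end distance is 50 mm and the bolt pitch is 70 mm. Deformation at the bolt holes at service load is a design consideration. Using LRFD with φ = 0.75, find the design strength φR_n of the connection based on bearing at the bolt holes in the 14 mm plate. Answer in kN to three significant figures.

Per bolt r_n = 1.2 l_c t F_u ≤ 2.4 d t F_u; upper limit = 2.4 × 22 × 14 × 430 / 1000 = 317.9 kN.
Edge bolt: l_c = 50 − 24/2 = 38 mm → 1.2 × 38 × 14 × 430 / 1000 = 274.5 → r_n = 274.5 kN.
Interior bolts: l_c = 70 − 24 = 46 mm → 1.2 × 46 × 14 × 430 / 1000 = 332.3 → r_n = 317.9 kN.
R_n = 1 × 274.5 + 4 × 317.9 = 1546 kN.
Design strength φR_n = 0.75 × 1546 = 1160 kN.

1160 kN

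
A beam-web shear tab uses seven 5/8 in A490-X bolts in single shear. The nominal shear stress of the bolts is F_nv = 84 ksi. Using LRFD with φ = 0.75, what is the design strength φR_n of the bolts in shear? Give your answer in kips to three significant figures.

A_b = π × 0.625² / 4 = 0.3068 in².
R_n = F_nv · A_b · n · n_s = 84 × 0.3068 × 7 × 1 = 180.4 kips.
Design strength φR_n = 0.75 × 180.4 = 135 kips.

135 kips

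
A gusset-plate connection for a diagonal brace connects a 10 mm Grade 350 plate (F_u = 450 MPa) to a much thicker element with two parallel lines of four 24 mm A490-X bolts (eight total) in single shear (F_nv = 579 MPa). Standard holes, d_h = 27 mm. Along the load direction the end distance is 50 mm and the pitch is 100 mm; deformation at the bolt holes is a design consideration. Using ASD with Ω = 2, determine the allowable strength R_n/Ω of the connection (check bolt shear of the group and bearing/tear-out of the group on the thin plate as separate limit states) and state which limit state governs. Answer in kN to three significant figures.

975 kN (bearing governs)

Bolt shear: A_b = π·24²/4 = 452.4 mm²; R_n = 579 × 452.4 × 8 × 1 / 1000 = 2095 kN → 2095 / 2 = 1050 kN.
Bearing (1.2 l_c t F_u ≤ 2.4 d t F_u): upper limit = 2.4·24·10·450 / 1000 = 259.2 kN.
  Edge l_c = 50 − 27/2 = 36.5 → r_n = 197.1 kN; interior l_c = 100 − 27 = 73 → r_n = 259.2 kN.
  R_n,bearing = 2·197.1 + 6·259.2 = 1949 kN → 1949 / 2 = 975 kN.
Bearing governs: 975 kN.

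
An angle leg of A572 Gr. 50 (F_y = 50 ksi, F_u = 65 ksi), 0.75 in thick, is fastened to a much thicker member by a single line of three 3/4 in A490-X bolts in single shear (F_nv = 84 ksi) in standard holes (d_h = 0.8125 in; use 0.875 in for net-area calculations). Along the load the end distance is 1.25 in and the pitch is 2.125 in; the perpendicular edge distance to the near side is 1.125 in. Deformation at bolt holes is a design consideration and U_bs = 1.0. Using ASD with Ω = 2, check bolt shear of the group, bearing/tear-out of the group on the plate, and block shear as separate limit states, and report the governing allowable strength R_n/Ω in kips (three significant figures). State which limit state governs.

Bolt shear: A_b = π·0.75²/4 = 0.4418 in²; R_n = 84 × 0.4418 × 3 × 1 = 111.3 kips → 111.3 / 2 = 55.7 kips.
Bearing: edge l_c = 0.8438, r_n = 49.36 kips; interior l_c = 1.312, r_n = 76.78 kips; R_n = 49.36 + 2·76.78 = 202.9 kips → 101 kips.
Block shear: A_gv = 4.125, A_nv = 2.484, A_nt = 0.5156 in²; R_n = min(0.6F_uA_nv, 0.6F_yA_gv) + U_bs·F_u·A_nt = 130.4 kips → 65.2 kips.
Bolt shear governs: 55.7 kips.

55.7 kips (bolt shear governs)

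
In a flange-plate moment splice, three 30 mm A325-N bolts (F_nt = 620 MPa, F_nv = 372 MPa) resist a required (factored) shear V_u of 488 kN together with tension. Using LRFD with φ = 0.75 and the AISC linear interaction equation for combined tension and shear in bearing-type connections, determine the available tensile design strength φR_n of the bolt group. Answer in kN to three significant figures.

A_b = π·30²/4 = 706.9 mm²; f_rv = 488 × 1000 / (3 × 706.9) = 230.1 MPa.
F'_nt = 1.3 F_nt − (F_nt / φF_nv) f_rv = 1.3·620 − (620/(0.75·372))·230.1 = 294.6 MPa, capped at F_nt → F'_nt = 294.6 MPa.
R_n = F'_nt · A_b · n = 294.6 × 706.9 × 3 / 1000 = 624.7 kN.
Design strength φR_n = 0.75 × 624.7 = 469 kN.

469 kN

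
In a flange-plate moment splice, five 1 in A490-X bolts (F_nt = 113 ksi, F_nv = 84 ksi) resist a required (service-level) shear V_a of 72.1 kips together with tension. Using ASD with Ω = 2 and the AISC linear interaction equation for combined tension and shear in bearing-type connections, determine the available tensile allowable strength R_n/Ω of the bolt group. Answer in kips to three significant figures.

A_b = π·1²/4 = 0.7854 in²; f_rv = 72.1 / (5 × 0.7854) = 18.36 ksi.
F'_nt = 1.3 F_nt − (Ω F_nt / F_nv) f_rv = 1.3·113 − (2·113/84)·18.36 = 97.5 ksi, capped at F_nt → F'_nt = 97.5 ksi.
R_n = F'_nt · A_b · n = 97.5 × 0.7854 × 5 = 382.9 kips.
Allowable strength R_n/Ω = 382.9 / 2 = 191 kips.

191 kips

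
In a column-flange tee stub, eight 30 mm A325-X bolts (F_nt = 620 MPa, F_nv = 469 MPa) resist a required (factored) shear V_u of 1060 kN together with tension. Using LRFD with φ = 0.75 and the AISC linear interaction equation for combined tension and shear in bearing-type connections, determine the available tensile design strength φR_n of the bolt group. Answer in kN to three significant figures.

2020 kN

A_b = π·30²/4 = 706.9 mm²; f_rv = 1060 × 1000 / (8 × 706.9) = 187.4 MPa.
F'_nt = 1.3 F_nt − (F_nt / φF_nv) f_rv = 1.3·620 − (620/(0.75·469))·187.4 = 475.6 MPa, capped at F_nt → F'_nt = 475.6 MPa.
R_n = F'_nt · A_b · n = 475.6 × 706.9 × 8 / 1000 = 2689 kN.
Design strength φR_n = 0.75 × 2689 = 2020 kN.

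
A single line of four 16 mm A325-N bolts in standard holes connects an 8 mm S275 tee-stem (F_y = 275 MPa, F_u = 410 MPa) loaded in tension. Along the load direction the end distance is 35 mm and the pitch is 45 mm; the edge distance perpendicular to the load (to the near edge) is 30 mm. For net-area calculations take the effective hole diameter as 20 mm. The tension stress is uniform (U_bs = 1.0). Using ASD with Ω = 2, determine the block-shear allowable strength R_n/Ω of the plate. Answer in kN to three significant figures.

Shear plane L_v = 35 + 3·45 = 170 mm; A_gv = 170 × 8 = 1360 mm².
A_nv = (170 − 3.5·20) × 8 = 800 mm².
A_nt = (30 − 0.5·20) × 8 = 160 mm².
0.6 F_u A_nv = 196.8 kN; 0.6 F_y A_gv = 224.4 kN → shear rupture governs the shear term.
R_n = 196.8 + 1.0 × 410 × 160 / 1000 = 262.4 kN.
Allowable strength R_n/Ω = 262.4 / 2 = 131 kN.

131 kN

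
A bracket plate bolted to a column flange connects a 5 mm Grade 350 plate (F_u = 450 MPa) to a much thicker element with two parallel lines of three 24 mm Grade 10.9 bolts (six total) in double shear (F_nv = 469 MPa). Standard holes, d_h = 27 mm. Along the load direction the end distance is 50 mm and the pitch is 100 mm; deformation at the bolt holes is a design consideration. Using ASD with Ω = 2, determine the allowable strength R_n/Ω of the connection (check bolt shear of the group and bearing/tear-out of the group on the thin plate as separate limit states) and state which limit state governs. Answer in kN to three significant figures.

358 kN (bearing governs)

Bolt shear: A_b = π·24²/4 = 452.4 mm²; R_n = 469 × 452.4 × 6 × 2 / 1000 = 2546 kN → 2546 / 2 = 1270 kN.
Bearing (1.2 l_c t F_u ≤ 2.4 d t F_u): upper limit = 2.4·24·5·450 / 1000 = 129.6 kN.
  Edge l_c = 50 − 27/2 = 36.5 → r_n = 98.55 kN; interior l_c = 100 − 27 = 73 → r_n = 129.6 kN.
  R_n,bearing = 2·98.55 + 4·129.6 = 715.5 kN → 715.5 / 2 = 358 kN.
Bearing governs: 358 kN.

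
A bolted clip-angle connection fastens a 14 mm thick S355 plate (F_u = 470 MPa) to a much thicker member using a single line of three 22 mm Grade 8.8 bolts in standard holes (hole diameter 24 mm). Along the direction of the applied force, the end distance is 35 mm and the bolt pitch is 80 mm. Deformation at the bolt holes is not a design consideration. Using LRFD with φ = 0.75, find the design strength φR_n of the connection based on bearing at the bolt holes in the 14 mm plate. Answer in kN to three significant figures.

822 kN

Per bolt r_n = 1.5 l_c t F_u ≤ 3.0 d t F_u; upper limit = 3.0 × 22 × 14 × 470 / 1000 = 434.3 kN.
Edge bolt: l_c = 35 − 24/2 = 23 mm → 1.5 × 23 × 14 × 470 / 1000 = 227 → r_n = 227 kN.
Interior bolts: l_c = 80 − 24 = 56 mm → 1.5 × 56 × 14 × 470 / 1000 = 552.7 → r_n = 434.3 kN.
R_n = 1 × 227 + 2 × 434.3 = 1096 kN.
Design strength φR_n = 0.75 × 1096 = 822 kN.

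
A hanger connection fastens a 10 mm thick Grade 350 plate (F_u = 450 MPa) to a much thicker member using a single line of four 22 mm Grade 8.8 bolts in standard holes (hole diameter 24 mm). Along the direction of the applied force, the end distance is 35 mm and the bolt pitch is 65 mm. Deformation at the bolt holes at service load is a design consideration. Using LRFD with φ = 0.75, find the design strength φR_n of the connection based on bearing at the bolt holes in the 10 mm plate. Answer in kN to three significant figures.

591 kN

Per bolt r_n = 1.2 l_c t F_u ≤ 2.4 d t F_u; upper limit = 2.4 × 22 × 10 × 450 / 1000 = 237.6 kN.
Edge bolt: l_c = 35 − 24/2 = 23 mm → 1.2 × 23 × 10 × 450 / 1000 = 124.2 → r_n = 124.2 kN.
Interior bolts: l_c = 65 − 24 = 41 mm → 1.2 × 41 × 10 × 450 / 1000 = 221.4 → r_n = 221.4 kN.
R_n = 1 × 124.2 + 3 × 221.4 = 788.4 kN.
Design strength φR_n = 0.75 × 788.4 = 591 kN.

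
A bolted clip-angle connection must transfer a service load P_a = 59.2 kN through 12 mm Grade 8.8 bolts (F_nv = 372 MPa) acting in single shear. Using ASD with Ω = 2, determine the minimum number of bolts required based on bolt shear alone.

A_b = π·12²/4 = 113.1 mm².
Per-bolt allowable strength R_n/Ω = 372 × 113.1 × 1 / 1000 / 2 = 21.04 kN.
n ≥ 59.2 / 21.04 = 2.814 → use 3 bolts.

3 bolts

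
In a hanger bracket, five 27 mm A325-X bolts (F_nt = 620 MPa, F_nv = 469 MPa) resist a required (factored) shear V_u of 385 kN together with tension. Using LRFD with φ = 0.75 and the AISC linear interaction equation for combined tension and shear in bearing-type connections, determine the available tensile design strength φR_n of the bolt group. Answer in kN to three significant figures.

A_b = π·27²/4 = 572.6 mm²; f_rv = 385 × 1000 / (5 × 572.6) = 134.5 MPa.
F'_nt = 1.3 F_nt − (F_nt / φF_nv) f_rv = 1.3·620 − (620/(0.75·469))·134.5 = 569 MPa, capped at F_nt → F'_nt = 569 MPa.
R_n = F'_nt · A_b · n = 569 × 572.6 × 5 / 1000 = 1629 kN.
Design strength φR_n = 0.75 × 1629 = 1220 kN.

1220 kN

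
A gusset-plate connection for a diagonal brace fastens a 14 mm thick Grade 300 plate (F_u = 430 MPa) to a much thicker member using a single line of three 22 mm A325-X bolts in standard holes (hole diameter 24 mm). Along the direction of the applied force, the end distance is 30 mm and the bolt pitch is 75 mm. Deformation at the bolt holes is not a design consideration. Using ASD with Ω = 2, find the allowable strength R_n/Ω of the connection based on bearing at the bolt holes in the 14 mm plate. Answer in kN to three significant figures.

Per bolt r_n = 1.5 l_c t F_u ≤ 3.0 d t F_u; upper limit = 3.0 × 22 × 14 × 430 / 1000 = 397.3 kN.
Edge bolt: l_c = 30 − 24/2 = 18 mm → 1.5 × 18 × 14 × 430 / 1000 = 162.5 → r_n = 162.5 kN.
Interior bolts: l_c = 75 − 24 = 51 mm → 1.5 × 51 × 14 × 430 / 1000 = 460.5 → r_n = 397.3 kN.
R_n = 1 × 162.5 + 2 × 397.3 = 957.2 kN.
Allowable strength R_n/Ω = 957.2 / 2 = 479 kN.

479 kN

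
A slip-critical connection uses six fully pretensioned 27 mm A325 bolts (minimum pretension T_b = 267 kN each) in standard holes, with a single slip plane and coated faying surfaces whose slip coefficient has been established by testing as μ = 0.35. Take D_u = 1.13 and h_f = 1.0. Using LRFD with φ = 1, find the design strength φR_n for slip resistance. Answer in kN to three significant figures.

634 kN

R_n = μ · D_u · h_f · T_b · n_s · n_b = 0.35 × 1.13 × 1.0 × 267 × 1 × 6 = 633.6 kN.
Design strength φR_n = 1 × 633.6 = 634 kN.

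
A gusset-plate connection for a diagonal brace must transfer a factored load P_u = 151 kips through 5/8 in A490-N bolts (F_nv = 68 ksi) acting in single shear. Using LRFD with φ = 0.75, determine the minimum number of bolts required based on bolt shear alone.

10 bolts

A_b = π·0.625²/4 = 0.3068 in².
Per-bolt design strength φR_n = 0.75 × 68 × 0.3068 × 1 = 15.65 kips.
n ≥ 151 / 15.65 = 9.651 → use 10 bolts.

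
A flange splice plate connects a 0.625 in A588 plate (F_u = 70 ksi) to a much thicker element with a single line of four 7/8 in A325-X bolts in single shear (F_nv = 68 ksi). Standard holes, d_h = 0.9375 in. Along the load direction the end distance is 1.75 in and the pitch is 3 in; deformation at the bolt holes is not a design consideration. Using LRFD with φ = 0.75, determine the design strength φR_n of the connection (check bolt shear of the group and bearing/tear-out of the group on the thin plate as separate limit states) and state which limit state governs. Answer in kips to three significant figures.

123 kips (bolt shear governs)

Bolt shear: A_b = π·0.875²/4 = 0.6013 in²; R_n = 68 × 0.6013 × 4 × 1 = 163.6 kips → 0.75 × 163.6 = 123 kips.
Bearing (1.5 l_c t F_u ≤ 3.0 d t F_u): upper limit = 3.0·0.875·0.625·70 = 114.8 kips.
  Edge l_c = 1.75 − 0.9375/2 = 1.281 → r_n = 84.08 kips; interior l_c = 3 − 0.9375 = 2.062 → r_n = 114.8 kips.
  R_n,bearing = 1·84.08 + 3·114.8 = 428.6 kips → 0.75 × 428.6 = 321 kips.
Bolt shear governs: 123 kips.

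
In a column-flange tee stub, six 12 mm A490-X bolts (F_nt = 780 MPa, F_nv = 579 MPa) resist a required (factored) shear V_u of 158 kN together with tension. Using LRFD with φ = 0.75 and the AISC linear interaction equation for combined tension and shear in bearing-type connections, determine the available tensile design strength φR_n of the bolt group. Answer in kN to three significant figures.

303 kN

A_b = π·12²/4 = 113.1 mm²; f_rv = 158 × 1000 / (6 × 113.1) = 232.8 MPa.
F'_nt = 1.3 F_nt − (F_nt / φF_nv) f_rv = 1.3·780 − (780/(0.75·579))·232.8 = 595.8 MPa, capped at F_nt → F'_nt = 595.8 MPa.
R_n = F'_nt · A_b · n = 595.8 × 113.1 × 6 / 1000 = 404.3 kN.
Design strength φR_n = 0.75 × 404.3 = 303 kN.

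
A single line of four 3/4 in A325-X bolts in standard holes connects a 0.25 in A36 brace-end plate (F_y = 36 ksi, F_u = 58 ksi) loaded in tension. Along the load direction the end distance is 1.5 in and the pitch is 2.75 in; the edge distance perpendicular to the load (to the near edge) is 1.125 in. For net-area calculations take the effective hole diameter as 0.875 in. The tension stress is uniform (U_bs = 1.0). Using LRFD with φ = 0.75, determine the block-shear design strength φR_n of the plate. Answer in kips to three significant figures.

47 kips

Shear plane L_v = 1.5 + 3·2.75 = 9.75 in; A_gv = 9.75 × 0.25 = 2.438 in².
A_nv = (9.75 − 3.5·0.875) × 0.25 = 1.672 in².
A_nt = (1.125 − 0.5·0.875) × 0.25 = 0.1719 in².
0.6 F_u A_nv = 58.18 kips; 0.6 F_y A_gv = 52.65 kips → shear yielding governs the shear term.
R_n = 52.65 + 1.0 × 58 × 0.1719 = 62.62 kips.
Design strength φR_n = 0.75 × 62.62 = 47 kips.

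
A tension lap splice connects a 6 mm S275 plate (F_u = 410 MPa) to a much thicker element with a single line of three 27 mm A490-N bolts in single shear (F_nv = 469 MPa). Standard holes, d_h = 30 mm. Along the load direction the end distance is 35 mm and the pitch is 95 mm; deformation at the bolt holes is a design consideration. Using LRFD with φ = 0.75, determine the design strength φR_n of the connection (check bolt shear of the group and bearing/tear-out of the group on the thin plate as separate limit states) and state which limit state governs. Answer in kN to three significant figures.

283 kN (bearing governs)

Bolt shear: A_b = π·27²/4 = 572.6 mm²; R_n = 469 × 572.6 × 3 × 1 / 1000 = 805.6 kN → 0.75 × 805.6 = 604 kN.
Bearing (1.2 l_c t F_u ≤ 2.4 d t F_u): upper limit = 2.4·27·6·410 / 1000 = 159.4 kN.
  Edge l_c = 35 − 30/2 = 20 → r_n = 59.04 kN; interior l_c = 95 − 30 = 65 → r_n = 159.4 kN.
  R_n,bearing = 1·59.04 + 2·159.4 = 377.9 kN → 0.75 × 377.9 = 283 kN.
Bearing governs: 283 kN.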